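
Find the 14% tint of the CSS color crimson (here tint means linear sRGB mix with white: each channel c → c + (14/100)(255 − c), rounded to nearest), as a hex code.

#E13557

CSS crimson is rgb(220, 20, 60).
A 14% tint moves each channel 14% toward 255:
  R: 220 + 4.9 = 224.9 → 225
  G: 20 + 0.14×(255−20) = 20 + 32.9 = 52.9 → 53
  B: 60 + 0.14×(255−60) = 60 + 27.3 = 87.3 → 87
rgb(225, 53, 87) = #E13557.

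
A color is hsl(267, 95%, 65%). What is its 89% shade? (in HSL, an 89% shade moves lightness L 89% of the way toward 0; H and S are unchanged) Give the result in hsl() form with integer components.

hsl(267, 95%, 7%)

L moves 89% from 65 toward 0: 65 − 57.85 = 7.15 → 7.
H and S are unchanged.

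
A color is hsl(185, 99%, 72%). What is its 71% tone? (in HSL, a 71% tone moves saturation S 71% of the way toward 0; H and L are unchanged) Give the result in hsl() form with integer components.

hsl(185, 29%, 72%)

S moves 71% from 99 toward 0: 99 − 70.29 = 28.71 → 29.
H and L are unchanged.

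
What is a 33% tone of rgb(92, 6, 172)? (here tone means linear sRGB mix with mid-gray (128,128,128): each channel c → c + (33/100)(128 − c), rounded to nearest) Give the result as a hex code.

A 33% tone moves each channel 33% toward 128:
  R: 92 + 11.88 = 103.88 → 104
  G: 6 + 40.26 = 46.26 → 46
  B: 172 − 14.52 = 157.48 → 157
rgb(104, 46, 157) = #682E9D.

#682E9D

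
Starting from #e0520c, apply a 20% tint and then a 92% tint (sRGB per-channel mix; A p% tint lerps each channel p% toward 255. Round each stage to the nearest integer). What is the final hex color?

#e0520c is rgb(224, 82, 12).
Lerp each channel 20% toward 255:
  R: 224 + 0.2×(255−224) = 224 + 6.2 = 230.2 → 230
  G: 82 + 0.2×(255−82) = 82 + 34.6 = 116.6 → 117
  B: 12 + 48.6 = 60.6 → 61
After the tint: rgb(230, 117, 61) = #e6753d.
A 92% tint moves each channel 92% toward 255:
  R: 230 + 23 = 253 → 253
  G: 117 + 0.92×(255−117) = 117 + 126.96 = 243.96 → 244
  B: 61 + 0.92×(255−61) = 61 + 178.48 = 239.48 → 239
rgb(253, 244, 239) = #fdf4ef.

#fdf4ef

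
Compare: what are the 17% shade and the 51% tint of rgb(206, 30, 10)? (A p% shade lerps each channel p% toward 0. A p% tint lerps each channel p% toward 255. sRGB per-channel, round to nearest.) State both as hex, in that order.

#ab1908, #e79187

17% shade:
  R: 206 − 35.02 = 170.98 → 171
  G: 30 − 5.1 = 24.9 → 25
  B: 10 + 0.17×(0−10) = 10 − 1.7 = 8.3 → 8
  → #ab1908
51% tint:
  R: 206 + 24.99 = 230.99 → 231
  G: 30 + 0.51×(255−30) = 30 + 114.75 = 144.75 → 145
  B: 10 + 0.51×(255−10) = 10 + 124.95 = 134.95 → 135
  → #e79187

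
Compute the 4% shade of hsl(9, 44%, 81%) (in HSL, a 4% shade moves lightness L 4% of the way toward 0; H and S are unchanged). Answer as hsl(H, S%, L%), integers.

hsl(9, 44%, 78%)

L moves 4% from 81 toward 0: 81 − 3.24 = 77.76 → 78.
H and S are unchanged.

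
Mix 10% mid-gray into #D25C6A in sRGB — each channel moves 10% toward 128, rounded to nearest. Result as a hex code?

#CA606C

#D25C6A is rgb(210, 92, 106).
Lerp each channel 10% toward 128:
  R: 210 + 0.1×(128−210) = 210 − 8.2 = 201.8 → 202
  G: 92 + 0.1×(128−92) = 92 + 3.6 = 95.6 → 96
  B: 106 + 2.2 = 108.2 → 108
rgb(202, 96, 108) = #CA606C.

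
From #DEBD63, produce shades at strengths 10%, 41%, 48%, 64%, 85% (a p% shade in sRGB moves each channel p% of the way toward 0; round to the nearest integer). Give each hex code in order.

#C8AA59, #83703A, #736233, #504424, #211C0F

#DEBD63 is rgb(222, 189, 99).
10%: (222 − 22.2 = 199.8→200, 189 − 18.9 = 170.1→170, 99 − 9.9 = 89.1→89) → #C8AA59
41%: (222 − 91.02 = 130.98→131, 189 − 77.49 = 111.51→112, 99 − 40.59 = 58.41→58) → #83703A
48%: (222 − 106.56 = 115.44→115, 189 − 90.72 = 98.28→98, 99 − 47.52 = 51.48→51) → #736233
64%: (222 − 142.08 = 79.92→80, 189 − 120.96 = 68.04→68, 99 − 63.36 = 35.64→36) → #504424
85%: (222 − 188.7 = 33.3→33, 189 − 160.65 = 28.35→28, 99 − 84.15 = 14.85→15) → #211C0F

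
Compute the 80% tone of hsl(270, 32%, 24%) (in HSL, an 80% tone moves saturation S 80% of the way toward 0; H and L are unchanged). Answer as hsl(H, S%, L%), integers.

hsl(270, 6%, 24%)

S moves 80% from 32 toward 0: 32 − 25.6 = 6.4 → 6.
H and L are unchanged.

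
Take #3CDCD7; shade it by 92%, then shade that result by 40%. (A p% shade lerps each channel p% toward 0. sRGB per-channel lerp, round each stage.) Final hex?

#3CDCD7 is rgb(60, 220, 215).
A 92% shade moves each channel 92% toward 0:
  R: 60 − 55.2 = 4.8 → 5
  G: 220 + 0.92×(0−220) = 220 − 202.4 = 17.6 → 18
  B: 215 − 197.8 = 17.2 → 17
After the shade: rgb(5, 18, 17) = #051211.
A 40% shade moves each channel 40% toward 0:
  R: 5 + 0.4×(0−5) = 5 − 2 = 3 → 3
  G: 18 + 0.4×(0−18) = 18 − 7.2 = 10.8 → 11
  B: 17 − 6.8 = 10.2 → 10
rgb(3, 11, 10) = #030B0A.

#030B0A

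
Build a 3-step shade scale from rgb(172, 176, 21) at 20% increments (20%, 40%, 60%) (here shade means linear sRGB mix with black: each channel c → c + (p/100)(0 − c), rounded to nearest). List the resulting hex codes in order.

20%: (172 − 34.4 = 137.6→138, 176 − 35.2 = 140.8→141, 21 − 4.2 = 16.8→17) → #8a8d11
40%: (172 − 68.8 = 103.2→103, 176 − 70.4 = 105.6→106, 21 − 8.4 = 12.6→13) → #676a0d
60%: (172 − 103.2 = 68.8→69, 176 − 105.6 = 70.4→70, 21 − 12.6 = 8.4→8) → #454608

#8a8d11, #676a0d, #454608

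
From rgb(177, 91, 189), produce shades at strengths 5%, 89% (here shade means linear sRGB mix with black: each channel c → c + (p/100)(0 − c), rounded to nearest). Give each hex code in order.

5%: (177 − 8.85 = 168.15→168, 91 − 4.55 = 86.45→86, 189 − 9.45 = 179.55→180) → #a856b4
89%: (177 − 157.53 = 19.47→19, 91 − 80.99 = 10.01→10, 189 − 168.21 = 20.79→21) → #130a15

#a856b4, #130a15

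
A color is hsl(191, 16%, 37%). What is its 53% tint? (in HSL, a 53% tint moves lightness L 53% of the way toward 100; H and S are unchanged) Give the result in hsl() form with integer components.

hsl(191, 16%, 70%)

L moves 53% from 37 toward 100: 37 + 33.39 = 70.39 → 70.
H and S are unchanged.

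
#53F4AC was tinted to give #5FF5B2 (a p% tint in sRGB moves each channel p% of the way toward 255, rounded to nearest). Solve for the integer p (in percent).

#53F4AC is rgb(83, 244, 172); #5FF5B2 is rgb(95, 245, 178).
On the R channel (widest range): 95 ≈ 83 + (p/100)(255 − 83), so p ≈ 100×(95 − 83)/(255 − 83) = 1200/172 = 6.98.
p = 7 reproduces all three channels after rounding.

7%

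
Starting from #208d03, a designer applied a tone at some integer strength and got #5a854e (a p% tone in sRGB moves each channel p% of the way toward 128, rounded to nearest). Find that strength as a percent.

#208d03 is rgb(32, 141, 3); #5a854e is rgb(90, 133, 78).
On the B channel (widest range): 78 ≈ 3 + (p/100)(128 − 3), so p ≈ 100×(78 − 3)/(128 − 3) = 7500/125 = 60.00.
p = 60 reproduces all three channels after rounding.

60%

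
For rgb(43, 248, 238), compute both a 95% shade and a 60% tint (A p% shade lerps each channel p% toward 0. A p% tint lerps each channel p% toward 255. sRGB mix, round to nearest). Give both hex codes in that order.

95% shade:
  R: 43 − 40.85 = 2.15 → 2
  G: 248 − 235.6 = 12.4 → 12
  B: 238 − 226.1 = 11.9 → 12
  → #020C0C
60% tint:
  R: 43 + 0.6×(255−43) = 43 + 127.2 = 170.2 → 170
  G: 248 + 4.2 = 252.2 → 252
  B: 238 + 0.6×(255−238) = 238 + 10.2 = 248.2 → 248
  → #AAFCF8

#020C0C, #AAFCF8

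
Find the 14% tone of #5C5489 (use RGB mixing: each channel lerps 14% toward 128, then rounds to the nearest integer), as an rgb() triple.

rgb(97, 90, 136)

#5C5489 is rgb(92, 84, 137).
Per channel, c → c + 0.14(128 − c):
  R: 92 + 5.04 = 97.04 → 97
  G: 84 + 6.16 = 90.16 → 90
  B: 137 + 0.14×(128−137) = 137 − 1.26 = 135.74 → 136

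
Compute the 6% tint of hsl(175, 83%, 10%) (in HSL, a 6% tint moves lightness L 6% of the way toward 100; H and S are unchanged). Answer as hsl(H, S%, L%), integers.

hsl(175, 83%, 15%)

L moves 6% from 10 toward 100: 10 + 5.4 = 15.4 → 15.
H and S are unchanged.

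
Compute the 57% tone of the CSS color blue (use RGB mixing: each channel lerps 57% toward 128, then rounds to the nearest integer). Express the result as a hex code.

#4949B7

CSS blue is rgb(0, 0, 255).
Per channel, c → c + 0.57(128 − c):
  R: 0 + 0.57×(128−0) = 0 + 72.96 = 72.96 → 73
  G: 0 + 0.57×(128−0) = 0 + 72.96 = 72.96 → 73
  B: 255 − 72.39 = 182.61 → 183
rgb(73, 73, 183) = #4949B7.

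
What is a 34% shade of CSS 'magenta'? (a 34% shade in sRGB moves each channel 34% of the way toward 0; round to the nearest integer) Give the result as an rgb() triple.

rgb(168, 0, 168)

CSS magenta is rgb(255, 0, 255).
A 34% shade moves each channel 34% toward 0:
  R: 255 + 0.34×(0−255) = 255 − 86.7 = 168.3 → 168
  G: 0 + 0 = 0 → 0
  B: 255 + 0.34×(0−255) = 255 − 86.7 = 168.3 → 168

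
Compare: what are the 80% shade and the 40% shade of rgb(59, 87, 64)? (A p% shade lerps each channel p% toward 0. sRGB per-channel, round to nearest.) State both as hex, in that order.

80% shade:
  R: 59 − 47.2 = 11.8 → 12
  G: 87 + 0.8×(0−87) = 87 − 69.6 = 17.4 → 17
  B: 64 + 0.8×(0−64) = 64 − 51.2 = 12.8 → 13
  → #0c110d
40% shade:
  R: 59 + 0.4×(0−59) = 59 − 23.6 = 35.4 → 35
  G: 87 + 0.4×(0−87) = 87 − 34.8 = 52.2 → 52
  B: 64 − 25.6 = 38.4 → 38
  → #233426

#0c110d, #233426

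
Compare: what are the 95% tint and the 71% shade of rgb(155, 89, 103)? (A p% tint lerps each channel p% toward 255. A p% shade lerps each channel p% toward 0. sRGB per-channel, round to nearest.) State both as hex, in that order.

#faf7f7, #2d1a1e

95% tint:
  R: 155 + 95 = 250 → 250
  G: 89 + 157.7 = 246.7 → 247
  B: 103 + 144.4 = 247.4 → 247
  → #faf7f7
71% shade:
  R: 155 + 0.71×(0−155) = 155 − 110.05 = 44.95 → 45
  G: 89 − 63.19 = 25.81 → 26
  B: 103 − 73.13 = 29.87 → 30
  → #2d1a1e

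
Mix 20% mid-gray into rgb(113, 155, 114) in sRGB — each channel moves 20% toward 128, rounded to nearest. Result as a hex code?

#749675

Lerp each channel 20% toward 128:
  R: 113 + 0.2×(128−113) = 113 + 3 = 116 → 116
  G: 155 − 5.4 = 149.6 → 150
  B: 114 + 0.2×(128−114) = 114 + 2.8 = 116.8 → 117
rgb(116, 150, 117) = #749675.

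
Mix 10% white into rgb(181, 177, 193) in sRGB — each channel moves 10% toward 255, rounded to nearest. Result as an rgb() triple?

Lerp each channel 10% toward 255:
  R: 181 + 0.1×(255−181) = 181 + 7.4 = 188.4 → 188
  G: 177 + 0.1×(255−177) = 177 + 7.8 = 184.8 → 185
  B: 193 + 0.1×(255−193) = 193 + 6.2 = 199.2 → 199

rgb(188, 185, 199)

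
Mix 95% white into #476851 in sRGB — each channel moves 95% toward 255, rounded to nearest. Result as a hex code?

#476851 is rgb(71, 104, 81).
Per channel, c → c + 0.95(255 − c):
  R: 71 + 174.8 = 245.8 → 246
  G: 104 + 143.45 = 247.45 → 247
  B: 81 + 0.95×(255−81) = 81 + 165.3 = 246.3 → 246
rgb(246, 247, 246) = #f6f7f6.

#f6f7f6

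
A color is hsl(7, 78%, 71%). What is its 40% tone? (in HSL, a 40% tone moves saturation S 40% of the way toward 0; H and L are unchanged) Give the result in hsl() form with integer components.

S moves 40% from 78 toward 0: 78 − 31.2 = 46.8 → 47.
H and L are unchanged.

hsl(7, 47%, 71%)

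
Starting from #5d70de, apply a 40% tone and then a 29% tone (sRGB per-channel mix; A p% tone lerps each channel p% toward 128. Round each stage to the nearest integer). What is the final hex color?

#7179a8

#5d70de is rgb(93, 112, 222).
Lerp each channel 40% toward 128:
  R: 93 + 14 = 107 → 107
  G: 112 + 0.4×(128−112) = 112 + 6.4 = 118.4 → 118
  B: 222 − 37.6 = 184.4 → 184
After the tone: rgb(107, 118, 184) = #6b76b8.
Lerp each channel 29% toward 128:
  R: 107 + 0.29×(128−107) = 107 + 6.09 = 113.09 → 113
  G: 118 + 0.29×(128−118) = 118 + 2.9 = 120.9 → 121
  B: 184 + 0.29×(128−184) = 184 − 16.24 = 167.76 → 168
rgb(113, 121, 168) = #7179a8.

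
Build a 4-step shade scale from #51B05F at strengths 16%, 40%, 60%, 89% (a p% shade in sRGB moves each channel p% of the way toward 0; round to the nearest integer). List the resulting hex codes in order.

#449450, #316A39, #204626, #09130A

#51B05F is rgb(81, 176, 95).
16%: (81 − 12.96 = 68.04→68, 176 − 28.16 = 147.84→148, 95 − 15.2 = 79.8→80) → #449450
40%: (81 − 32.4 = 48.6→49, 176 − 70.4 = 105.6→106, 95 − 38 = 57→57) → #316A39
60%: (81 − 48.6 = 32.4→32, 176 − 105.6 = 70.4→70, 95 − 57 = 38→38) → #204626
89%: (81 − 72.09 = 8.91→9, 176 − 156.64 = 19.36→19, 95 − 84.55 = 10.45→10) → #09130A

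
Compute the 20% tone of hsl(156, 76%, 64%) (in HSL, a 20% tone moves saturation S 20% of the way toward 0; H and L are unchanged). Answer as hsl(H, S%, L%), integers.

hsl(156, 61%, 64%)

S moves 20% from 76 toward 0: 76 − 15.2 = 60.8 → 61.
H and L are unchanged.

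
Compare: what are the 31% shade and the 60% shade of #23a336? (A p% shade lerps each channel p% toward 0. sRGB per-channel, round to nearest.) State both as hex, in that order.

#187025, #0e4116

#23a336 is rgb(35, 163, 54).
31% shade:
  R: 35 + 0.31×(0−35) = 35 − 10.85 = 24.15 → 24
  G: 163 + 0.31×(0−163) = 163 − 50.53 = 112.47 → 112
  B: 54 + 0.31×(0−54) = 54 − 16.74 = 37.26 → 37
  → #187025
60% shade:
  R: 35 + 0.6×(0−35) = 35 − 21 = 14 → 14
  G: 163 − 97.8 = 65.2 → 65
  B: 54 + 0.6×(0−54) = 54 − 32.4 = 21.6 → 22
  → #0e4116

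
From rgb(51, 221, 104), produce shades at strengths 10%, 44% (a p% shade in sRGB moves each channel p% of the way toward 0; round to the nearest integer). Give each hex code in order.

#2EC75E, #1D7C3A

10%: (51 − 5.1 = 45.9→46, 221 − 22.1 = 198.9→199, 104 − 10.4 = 93.6→94) → #2EC75E
44%: (51 − 22.44 = 28.56→29, 221 − 97.24 = 123.76→124, 104 − 45.76 = 58.24→58) → #1D7C3A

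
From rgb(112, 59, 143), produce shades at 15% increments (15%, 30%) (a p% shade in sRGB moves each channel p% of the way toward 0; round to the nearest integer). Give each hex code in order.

#5F327A, #4E2964

15%: (112 − 16.8 = 95.2→95, 59 − 8.85 = 50.15→50, 143 − 21.45 = 121.55→122) → #5F327A
30%: (112 − 33.6 = 78.4→78, 59 − 17.7 = 41.3→41, 143 − 42.9 = 100.1→100) → #4E2964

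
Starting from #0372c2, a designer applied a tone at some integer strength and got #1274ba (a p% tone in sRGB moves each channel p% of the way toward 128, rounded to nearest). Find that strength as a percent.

12%

#0372c2 is rgb(3, 114, 194); #1274ba is rgb(18, 116, 186).
On the R channel (widest range): 18 ≈ 3 + (p/100)(128 − 3), so p ≈ 100×(18 − 3)/(128 − 3) = 1500/125 = 12.00.
p = 12 reproduces all three channels after rounding.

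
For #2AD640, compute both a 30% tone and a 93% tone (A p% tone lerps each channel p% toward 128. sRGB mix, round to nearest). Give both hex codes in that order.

#2AD640 is rgb(42, 214, 64).
30% tone:
  R: 42 + 0.3×(128−42) = 42 + 25.8 = 67.8 → 68
  G: 214 − 25.8 = 188.2 → 188
  B: 64 + 0.3×(128−64) = 64 + 19.2 = 83.2 → 83
  → #44BC53
93% tone:
  R: 42 + 79.98 = 121.98 → 122
  G: 214 + 0.93×(128−214) = 214 − 79.98 = 134.02 → 134
  B: 64 + 0.93×(128−64) = 64 + 59.52 = 123.52 → 124
  → #7A867C

#44BC53, #7A867C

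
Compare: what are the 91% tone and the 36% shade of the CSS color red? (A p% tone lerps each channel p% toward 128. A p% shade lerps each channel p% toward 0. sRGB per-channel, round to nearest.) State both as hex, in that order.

#8B7474, #A30000

CSS red is rgb(255, 0, 0).
91% tone:
  R: 255 − 115.57 = 139.43 → 139
  G: 0 + 0.91×(128−0) = 0 + 116.48 = 116.48 → 116
  B: 0 + 116.48 = 116.48 → 116
  → #8B7474
36% shade:
  R: 255 + 0.36×(0−255) = 255 − 91.8 = 163.2 → 163
  G: 0 + 0 = 0 → 0
  B: 0 + 0.36×(0−0) = 0 + 0 = 0 → 0
  → #A30000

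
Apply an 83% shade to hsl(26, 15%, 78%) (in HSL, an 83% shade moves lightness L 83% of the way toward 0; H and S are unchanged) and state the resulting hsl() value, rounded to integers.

L moves 83% from 78 toward 0: 78 − 64.74 = 13.26 → 13.
H and S are unchanged.

hsl(26, 15%, 13%)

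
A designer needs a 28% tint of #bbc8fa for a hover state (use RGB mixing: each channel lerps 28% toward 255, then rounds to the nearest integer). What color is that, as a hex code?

#ced7fb

#bbc8fa is rgb(187, 200, 250).
A 28% tint moves each channel 28% toward 255:
  R: 187 + 0.28×(255−187) = 187 + 19.04 = 206.04 → 206
  G: 200 + 0.28×(255−200) = 200 + 15.4 = 215.4 → 215
  B: 250 + 0.28×(255−250) = 250 + 1.4 = 251.4 → 251
rgb(206, 215, 251) = #ced7fb.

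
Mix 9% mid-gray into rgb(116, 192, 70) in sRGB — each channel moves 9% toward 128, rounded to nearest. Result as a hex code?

#75BA4B

A 9% tone moves each channel 9% toward 128:
  R: 116 + 0.09×(128−116) = 116 + 1.08 = 117.08 → 117
  G: 192 − 5.76 = 186.24 → 186
  B: 70 + 0.09×(128−70) = 70 + 5.22 = 75.22 → 75
rgb(117, 186, 75) = #75BA4B.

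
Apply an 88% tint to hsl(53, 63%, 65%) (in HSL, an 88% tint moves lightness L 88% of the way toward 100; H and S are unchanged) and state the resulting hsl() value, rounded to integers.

hsl(53, 63%, 96%)

L moves 88% from 65 toward 100: 65 + 30.8 = 95.8 → 96.
H and S are unchanged.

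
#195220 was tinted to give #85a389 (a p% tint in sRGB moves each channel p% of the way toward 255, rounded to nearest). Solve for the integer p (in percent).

47%

#195220 is rgb(25, 82, 32); #85a389 is rgb(133, 163, 137).
On the R channel (widest range): 133 ≈ 25 + (p/100)(255 − 25), so p ≈ 100×(133 − 25)/(255 − 25) = 10800/230 = 46.96.
p = 47 reproduces all three channels after rounding.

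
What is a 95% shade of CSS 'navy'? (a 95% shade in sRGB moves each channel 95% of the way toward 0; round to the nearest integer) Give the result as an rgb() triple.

rgb(0, 0, 6)

CSS navy is rgb(0, 0, 128).
A 95% shade moves each channel 95% toward 0:
  R: 0 + 0.95×(0−0) = 0 + 0 = 0 → 0
  G: 0 + 0.95×(0−0) = 0 + 0 = 0 → 0
  B: 128 + 0.95×(0−128) = 128 − 121.6 = 6.4 → 6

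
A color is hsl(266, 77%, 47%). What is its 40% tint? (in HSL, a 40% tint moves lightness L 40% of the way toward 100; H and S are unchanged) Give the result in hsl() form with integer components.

L moves 40% from 47 toward 100: 47 + 21.2 = 68.2 → 68.
H and S are unchanged.

hsl(266, 77%, 68%)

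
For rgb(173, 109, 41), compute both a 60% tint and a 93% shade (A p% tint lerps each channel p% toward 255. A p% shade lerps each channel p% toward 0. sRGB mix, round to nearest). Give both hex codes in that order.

60% tint:
  R: 173 + 0.6×(255−173) = 173 + 49.2 = 222.2 → 222
  G: 109 + 87.6 = 196.6 → 197
  B: 41 + 0.6×(255−41) = 41 + 128.4 = 169.4 → 169
  → #DEC5A9
93% shade:
  R: 173 + 0.93×(0−173) = 173 − 160.89 = 12.11 → 12
  G: 109 + 0.93×(0−109) = 109 − 101.37 = 7.63 → 8
  B: 41 − 38.13 = 2.87 → 3
  → #0C0803

#DEC5A9, #0C0803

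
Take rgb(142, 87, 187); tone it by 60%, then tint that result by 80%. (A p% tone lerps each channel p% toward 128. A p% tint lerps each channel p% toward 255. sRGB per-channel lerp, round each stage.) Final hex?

Per channel, c → c + 0.6(128 − c):
  R: 142 + 0.6×(128−142) = 142 − 8.4 = 133.6 → 134
  G: 87 + 24.6 = 111.6 → 112
  B: 187 − 35.4 = 151.6 → 152
After the tone: rgb(134, 112, 152) = #867098.
Lerp each channel 80% toward 255:
  R: 134 + 0.8×(255−134) = 134 + 96.8 = 230.8 → 231
  G: 112 + 0.8×(255−112) = 112 + 114.4 = 226.4 → 226
  B: 152 + 82.4 = 234.4 → 234
rgb(231, 226, 234) = #e7e2ea.

#e7e2ea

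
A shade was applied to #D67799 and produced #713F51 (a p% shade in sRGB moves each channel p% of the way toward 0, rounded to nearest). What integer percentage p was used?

#D67799 is rgb(214, 119, 153); #713F51 is rgb(113, 63, 81).
On the R channel (widest range): 113 ≈ 214 + (p/100)(0 − 214), so p ≈ 100×(113 − 214)/(0 − 214) = -10100/-214 = 47.20.
p = 47 reproduces all three channels after rounding.

47%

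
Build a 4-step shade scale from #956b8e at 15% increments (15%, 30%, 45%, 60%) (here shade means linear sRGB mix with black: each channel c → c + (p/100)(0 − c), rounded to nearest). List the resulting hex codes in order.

#956b8e is rgb(149, 107, 142).
15%: (149 − 22.35 = 126.65→127, 107 − 16.05 = 90.95→91, 142 − 21.3 = 120.7→121) → #7f5b79
30%: (149 − 44.7 = 104.3→104, 107 − 32.1 = 74.9→75, 142 − 42.6 = 99.4→99) → #684b63
45%: (149 − 67.05 = 81.95→82, 107 − 48.15 = 58.85→59, 142 − 63.9 = 78.1→78) → #523b4e
60%: (149 − 89.4 = 59.6→60, 107 − 64.2 = 42.8→43, 142 − 85.2 = 56.8→57) → #3c2b39

#7f5b79, #684b63, #523b4e, #3c2b39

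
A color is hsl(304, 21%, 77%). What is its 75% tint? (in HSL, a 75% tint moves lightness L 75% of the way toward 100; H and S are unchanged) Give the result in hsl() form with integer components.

hsl(304, 21%, 94%)

L moves 75% from 77 toward 100: 77 + 17.25 = 94.25 → 94.
H and S are unchanged.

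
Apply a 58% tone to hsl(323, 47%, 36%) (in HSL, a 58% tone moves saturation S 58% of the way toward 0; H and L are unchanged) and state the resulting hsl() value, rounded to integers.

S moves 58% from 47 toward 0: 47 − 27.26 = 19.74 → 20.
H and L are unchanged.

hsl(323, 20%, 36%)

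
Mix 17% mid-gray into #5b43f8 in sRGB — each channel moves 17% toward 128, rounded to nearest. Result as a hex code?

#614de4

#5b43f8 is rgb(91, 67, 248).
Lerp each channel 17% toward 128:
  R: 91 + 6.29 = 97.29 → 97
  G: 67 + 0.17×(128−67) = 67 + 10.37 = 77.37 → 77
  B: 248 + 0.17×(128−248) = 248 − 20.4 = 227.6 → 228
rgb(97, 77, 228) = #614de4.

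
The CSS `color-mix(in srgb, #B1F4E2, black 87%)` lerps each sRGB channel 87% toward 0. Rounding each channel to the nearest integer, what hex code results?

#B1F4E2 is rgb(177, 244, 226).
Per channel, c → c + 0.87(0 − c):
  R: 177 + 0.87×(0−177) = 177 − 153.99 = 23.01 → 23
  G: 244 + 0.87×(0−244) = 244 − 212.28 = 31.72 → 32
  B: 226 + 0.87×(0−226) = 226 − 196.62 = 29.38 → 29
rgb(23, 32, 29) = #17201D.

#17201D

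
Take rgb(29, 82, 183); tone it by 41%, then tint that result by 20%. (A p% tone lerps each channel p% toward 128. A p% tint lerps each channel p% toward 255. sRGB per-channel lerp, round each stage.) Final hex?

#6B84B3

Per channel, c → c + 0.41(128 − c):
  R: 29 + 0.41×(128−29) = 29 + 40.59 = 69.59 → 70
  G: 82 + 0.41×(128−82) = 82 + 18.86 = 100.86 → 101
  B: 183 + 0.41×(128−183) = 183 − 22.55 = 160.45 → 160
After the tone: rgb(70, 101, 160) = #4665A0.
Lerp each channel 20% toward 255:
  R: 70 + 0.2×(255−70) = 70 + 37 = 107 → 107
  G: 101 + 0.2×(255−101) = 101 + 30.8 = 131.8 → 132
  B: 160 + 0.2×(255−160) = 160 + 19 = 179 → 179
rgb(107, 132, 179) = #6B84B3.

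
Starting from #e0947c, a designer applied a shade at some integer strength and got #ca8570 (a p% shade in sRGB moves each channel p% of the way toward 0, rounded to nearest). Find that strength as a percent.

#e0947c is rgb(224, 148, 124); #ca8570 is rgb(202, 133, 112).
On the R channel (widest range): 202 ≈ 224 + (p/100)(0 − 224), so p ≈ 100×(202 − 224)/(0 − 224) = -2200/-224 = 9.82.
p = 10 reproduces all three channels after rounding.

10%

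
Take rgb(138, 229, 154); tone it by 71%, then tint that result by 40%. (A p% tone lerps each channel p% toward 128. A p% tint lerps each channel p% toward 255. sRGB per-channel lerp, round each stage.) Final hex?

Lerp each channel 71% toward 128:
  R: 138 + 0.71×(128−138) = 138 − 7.1 = 130.9 → 131
  G: 229 − 71.71 = 157.29 → 157
  B: 154 + 0.71×(128−154) = 154 − 18.46 = 135.54 → 136
After the tone: rgb(131, 157, 136) = #839D88.
A 40% tint moves each channel 40% toward 255:
  R: 131 + 49.6 = 180.6 → 181
  G: 157 + 0.4×(255−157) = 157 + 39.2 = 196.2 → 196
  B: 136 + 0.4×(255−136) = 136 + 47.6 = 183.6 → 184
rgb(181, 196, 184) = #B5C4B8.

#B5C4B8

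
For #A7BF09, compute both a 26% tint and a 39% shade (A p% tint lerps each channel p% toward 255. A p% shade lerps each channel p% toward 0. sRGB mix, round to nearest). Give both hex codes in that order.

#A7BF09 is rgb(167, 191, 9).
26% tint:
  R: 167 + 22.88 = 189.88 → 190
  G: 191 + 0.26×(255−191) = 191 + 16.64 = 207.64 → 208
  B: 9 + 0.26×(255−9) = 9 + 63.96 = 72.96 → 73
  → #BED049
39% shade:
  R: 167 − 65.13 = 101.87 → 102
  G: 191 − 74.49 = 116.51 → 117
  B: 9 + 0.39×(0−9) = 9 − 3.51 = 5.49 → 5
  → #667505

#BED049, #667505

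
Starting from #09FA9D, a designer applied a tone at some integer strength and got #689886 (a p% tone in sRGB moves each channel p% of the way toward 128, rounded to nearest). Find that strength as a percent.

80%

#09FA9D is rgb(9, 250, 157); #689886 is rgb(104, 152, 134).
On the G channel (widest range): 152 ≈ 250 + (p/100)(128 − 250), so p ≈ 100×(152 − 250)/(128 − 250) = -9800/-122 = 80.33.
p = 80 reproduces all three channels after rounding.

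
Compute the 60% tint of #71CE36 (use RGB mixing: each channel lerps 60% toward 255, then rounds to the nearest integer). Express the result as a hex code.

#C6EBAF

#71CE36 is rgb(113, 206, 54).
A 60% tint moves each channel 60% toward 255:
  R: 113 + 0.6×(255−113) = 113 + 85.2 = 198.2 → 198
  G: 206 + 29.4 = 235.4 → 235
  B: 54 + 0.6×(255−54) = 54 + 120.6 = 174.6 → 175
rgb(198, 235, 175) = #C6EBAF.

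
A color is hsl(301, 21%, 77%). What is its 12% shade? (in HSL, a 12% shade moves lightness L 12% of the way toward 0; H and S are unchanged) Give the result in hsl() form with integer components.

hsl(301, 21%, 68%)

L moves 12% from 77 toward 0: 77 − 9.24 = 67.76 → 68.
H and S are unchanged.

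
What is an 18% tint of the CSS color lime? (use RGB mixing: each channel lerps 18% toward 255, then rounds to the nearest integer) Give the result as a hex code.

#2EFF2E

CSS lime is rgb(0, 255, 0).
An 18% tint moves each channel 18% toward 255:
  R: 0 + 0.18×(255−0) = 0 + 45.9 = 45.9 → 46
  G: 255 + 0.18×(255−255) = 255 + 0 = 255 → 255
  B: 0 + 0.18×(255−0) = 0 + 45.9 = 45.9 → 46
rgb(46, 255, 46) = #2EFF2E.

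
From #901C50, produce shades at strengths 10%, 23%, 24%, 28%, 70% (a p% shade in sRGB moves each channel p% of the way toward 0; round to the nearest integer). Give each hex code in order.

#901C50 is rgb(144, 28, 80).
10%: (144 − 14.4 = 129.6→130, 28 − 2.8 = 25.2→25, 80 − 8 = 72→72) → #821948
23%: (144 − 33.12 = 110.88→111, 28 − 6.44 = 21.56→22, 80 − 18.4 = 61.6→62) → #6F163E
24%: (144 − 34.56 = 109.44→109, 28 − 6.72 = 21.28→21, 80 − 19.2 = 60.8→61) → #6D153D
28%: (144 − 40.32 = 103.68→104, 28 − 7.84 = 20.16→20, 80 − 22.4 = 57.6→58) → #68143A
70%: (144 − 100.8 = 43.2→43, 28 − 19.6 = 8.4→8, 80 − 56 = 24→24) → #2B0818

#821948, #6F163E, #6D153D, #68143A, #2B0818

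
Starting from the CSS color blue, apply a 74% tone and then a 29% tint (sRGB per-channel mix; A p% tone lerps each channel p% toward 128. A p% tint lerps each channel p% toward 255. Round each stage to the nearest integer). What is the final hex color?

#8D8DBC

CSS blue is rgb(0, 0, 255).
Lerp each channel 74% toward 128:
  R: 0 + 94.72 = 94.72 → 95
  G: 0 + 0.74×(128−0) = 0 + 94.72 = 94.72 → 95
  B: 255 + 0.74×(128−255) = 255 − 93.98 = 161.02 → 161
After the tone: rgb(95, 95, 161) = #5F5FA1.
A 29% tint moves each channel 29% toward 255:
  R: 95 + 0.29×(255−95) = 95 + 46.4 = 141.4 → 141
  G: 95 + 0.29×(255−95) = 95 + 46.4 = 141.4 → 141
  B: 161 + 0.29×(255−161) = 161 + 27.26 = 188.26 → 188
rgb(141, 141, 188) = #8D8DBC.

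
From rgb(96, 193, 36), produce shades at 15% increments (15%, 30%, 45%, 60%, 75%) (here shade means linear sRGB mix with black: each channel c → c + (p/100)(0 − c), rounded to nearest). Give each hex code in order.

15%: (96 − 14.4 = 81.6→82, 193 − 28.95 = 164.05→164, 36 − 5.4 = 30.6→31) → #52A41F
30%: (96 − 28.8 = 67.2→67, 193 − 57.9 = 135.1→135, 36 − 10.8 = 25.2→25) → #438719
45%: (96 − 43.2 = 52.8→53, 193 − 86.85 = 106.15→106, 36 − 16.2 = 19.8→20) → #356A14
60%: (96 − 57.6 = 38.4→38, 193 − 115.8 = 77.2→77, 36 − 21.6 = 14.4→14) → #264D0E
75%: (96 − 72 = 24→24, 193 − 144.75 = 48.25→48, 36 − 27 = 9→9) → #183009

#52A41F, #438719, #356A14, #264D0E, #183009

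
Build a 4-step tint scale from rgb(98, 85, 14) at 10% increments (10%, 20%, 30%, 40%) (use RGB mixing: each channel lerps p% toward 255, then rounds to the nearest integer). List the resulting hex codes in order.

#726626, #81773E, #918856, #A1996E

10%: (98 + 15.7 = 113.7→114, 85 + 17 = 102→102, 14 + 24.1 = 38.1→38) → #726626
20%: (98 + 31.4 = 129.4→129, 85 + 34 = 119→119, 14 + 48.2 = 62.2→62) → #81773E
30%: (98 + 47.1 = 145.1→145, 85 + 51 = 136→136, 14 + 72.3 = 86.3→86) → #918856
40%: (98 + 62.8 = 160.8→161, 85 + 68 = 153→153, 14 + 96.4 = 110.4→110) → #A1996E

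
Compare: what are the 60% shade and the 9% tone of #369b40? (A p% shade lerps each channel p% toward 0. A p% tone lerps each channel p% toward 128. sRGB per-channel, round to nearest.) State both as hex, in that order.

#369b40 is rgb(54, 155, 64).
60% shade:
  R: 54 + 0.6×(0−54) = 54 − 32.4 = 21.6 → 22
  G: 155 + 0.6×(0−155) = 155 − 93 = 62 → 62
  B: 64 + 0.6×(0−64) = 64 − 38.4 = 25.6 → 26
  → #163e1a
9% tone:
  R: 54 + 0.09×(128−54) = 54 + 6.66 = 60.66 → 61
  G: 155 − 2.43 = 152.57 → 153
  B: 64 + 0.09×(128−64) = 64 + 5.76 = 69.76 → 70
  → #3d9946

#163e1a, #3d9946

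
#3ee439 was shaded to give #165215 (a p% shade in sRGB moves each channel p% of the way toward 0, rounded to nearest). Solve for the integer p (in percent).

64%

#3ee439 is rgb(62, 228, 57); #165215 is rgb(22, 82, 21).
On the G channel (widest range): 82 ≈ 228 + (p/100)(0 − 228), so p ≈ 100×(82 − 228)/(0 − 228) = -14600/-228 = 64.04.
p = 64 reproduces all three channels after rounding.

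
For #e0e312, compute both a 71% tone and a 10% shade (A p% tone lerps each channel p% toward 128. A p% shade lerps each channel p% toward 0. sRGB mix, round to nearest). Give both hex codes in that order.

#9c9d60, #cacc10

#e0e312 is rgb(224, 227, 18).
71% tone:
  R: 224 + 0.71×(128−224) = 224 − 68.16 = 155.84 → 156
  G: 227 − 70.29 = 156.71 → 157
  B: 18 + 0.71×(128−18) = 18 + 78.1 = 96.1 → 96
  → #9c9d60
10% shade:
  R: 224 + 0.1×(0−224) = 224 − 22.4 = 201.6 → 202
  G: 227 − 22.7 = 204.3 → 204
  B: 18 + 0.1×(0−18) = 18 − 1.8 = 16.2 → 16
  → #cacc10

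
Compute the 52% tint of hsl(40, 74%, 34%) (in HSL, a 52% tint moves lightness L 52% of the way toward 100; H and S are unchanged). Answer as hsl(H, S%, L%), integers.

hsl(40, 74%, 68%)

L moves 52% from 34 toward 100: 34 + 34.32 = 68.32 → 68.
H and S are unchanged.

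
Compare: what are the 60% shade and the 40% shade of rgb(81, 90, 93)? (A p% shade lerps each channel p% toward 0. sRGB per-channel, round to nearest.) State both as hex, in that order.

60% shade:
  R: 81 − 48.6 = 32.4 → 32
  G: 90 + 0.6×(0−90) = 90 − 54 = 36 → 36
  B: 93 + 0.6×(0−93) = 93 − 55.8 = 37.2 → 37
  → #202425
40% shade:
  R: 81 − 32.4 = 48.6 → 49
  G: 90 + 0.4×(0−90) = 90 − 36 = 54 → 54
  B: 93 + 0.4×(0−93) = 93 − 37.2 = 55.8 → 56
  → #313638

#202425, #313638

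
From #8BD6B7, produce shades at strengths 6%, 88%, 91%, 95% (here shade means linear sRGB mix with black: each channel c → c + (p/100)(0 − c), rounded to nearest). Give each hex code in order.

#8BD6B7 is rgb(139, 214, 183).
6%: (139 − 8.34 = 130.66→131, 214 − 12.84 = 201.16→201, 183 − 10.98 = 172.02→172) → #83C9AC
88%: (139 − 122.32 = 16.68→17, 214 − 188.32 = 25.68→26, 183 − 161.04 = 21.96→22) → #111A16
91%: (139 − 126.49 = 12.51→13, 214 − 194.74 = 19.26→19, 183 − 166.53 = 16.47→16) → #0D1310
95%: (139 − 132.05 = 6.95→7, 214 − 203.3 = 10.7→11, 183 − 173.85 = 9.15→9) → #070B09

#83C9AC, #111A16, #0D1310, #070B09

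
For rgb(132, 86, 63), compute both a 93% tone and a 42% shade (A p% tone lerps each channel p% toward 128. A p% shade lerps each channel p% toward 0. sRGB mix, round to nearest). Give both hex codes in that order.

#807D7B, #4D3225

93% tone:
  R: 132 + 0.93×(128−132) = 132 − 3.72 = 128.28 → 128
  G: 86 + 0.93×(128−86) = 86 + 39.06 = 125.06 → 125
  B: 63 + 0.93×(128−63) = 63 + 60.45 = 123.45 → 123
  → #807D7B
42% shade:
  R: 132 + 0.42×(0−132) = 132 − 55.44 = 76.56 → 77
  G: 86 − 36.12 = 49.88 → 50
  B: 63 + 0.42×(0−63) = 63 − 26.46 = 36.54 → 37
  → #4D3225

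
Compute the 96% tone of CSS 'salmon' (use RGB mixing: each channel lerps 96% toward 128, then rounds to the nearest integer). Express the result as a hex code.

#85807F

CSS salmon is rgb(250, 128, 114).
Per channel, c → c + 0.96(128 − c):
  R: 250 − 117.12 = 132.88 → 133
  G: 128 + 0.96×(128−128) = 128 + 0 = 128 → 128
  B: 114 + 0.96×(128−114) = 114 + 13.44 = 127.44 → 127
rgb(133, 128, 127) = #85807F.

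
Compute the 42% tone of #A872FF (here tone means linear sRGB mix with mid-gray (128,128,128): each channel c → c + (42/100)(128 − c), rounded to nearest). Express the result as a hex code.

#A872FF is rgb(168, 114, 255).
Lerp each channel 42% toward 128:
  R: 168 + 0.42×(128−168) = 168 − 16.8 = 151.2 → 151
  G: 114 + 0.42×(128−114) = 114 + 5.88 = 119.88 → 120
  B: 255 + 0.42×(128−255) = 255 − 53.34 = 201.66 → 202
rgb(151, 120, 202) = #9778CA.

#9778CA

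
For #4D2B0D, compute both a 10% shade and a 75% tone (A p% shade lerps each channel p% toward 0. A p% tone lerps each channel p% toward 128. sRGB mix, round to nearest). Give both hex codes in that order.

#4D2B0D is rgb(77, 43, 13).
10% shade:
  R: 77 + 0.1×(0−77) = 77 − 7.7 = 69.3 → 69
  G: 43 + 0.1×(0−43) = 43 − 4.3 = 38.7 → 39
  B: 13 + 0.1×(0−13) = 13 − 1.3 = 11.7 → 12
  → #45270C
75% tone:
  R: 77 + 0.75×(128−77) = 77 + 38.25 = 115.25 → 115
  G: 43 + 63.75 = 106.75 → 107
  B: 13 + 0.75×(128−13) = 13 + 86.25 = 99.25 → 99
  → #736B63

#45270C, #736B63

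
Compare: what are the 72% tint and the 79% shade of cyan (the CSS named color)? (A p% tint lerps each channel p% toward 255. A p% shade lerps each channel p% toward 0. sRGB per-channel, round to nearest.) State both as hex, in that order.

CSS cyan is rgb(0, 255, 255).
72% tint:
  R: 0 + 0.72×(255−0) = 0 + 183.6 = 183.6 → 184
  G: 255 + 0 = 255 → 255
  B: 255 + 0.72×(255−255) = 255 + 0 = 255 → 255
  → #b8ffff
79% shade:
  R: 0 + 0 = 0 → 0
  G: 255 − 201.45 = 53.55 → 54
  B: 255 − 201.45 = 53.55 → 54
  → #003636

#b8ffff, #003636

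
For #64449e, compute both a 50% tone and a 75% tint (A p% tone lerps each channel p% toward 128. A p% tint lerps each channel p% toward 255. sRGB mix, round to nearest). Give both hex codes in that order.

#64449e is rgb(100, 68, 158).
50% tone:
  R: 100 + 14 = 114 → 114
  G: 68 + 0.5×(128−68) = 68 + 30 = 98 → 98
  B: 158 + 0.5×(128−158) = 158 − 15 = 143 → 143
  → #72628f
75% tint:
  R: 100 + 0.75×(255−100) = 100 + 116.25 = 216.25 → 216
  G: 68 + 140.25 = 208.25 → 208
  B: 158 + 0.75×(255−158) = 158 + 72.75 = 230.75 → 231
  → #d8d0e7

#72628f, #d8d0e7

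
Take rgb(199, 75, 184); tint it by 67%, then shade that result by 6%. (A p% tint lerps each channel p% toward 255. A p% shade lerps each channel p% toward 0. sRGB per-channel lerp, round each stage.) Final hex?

#DFB8DA

Per channel, c → c + 0.67(255 − c):
  R: 199 + 0.67×(255−199) = 199 + 37.52 = 236.52 → 237
  G: 75 + 120.6 = 195.6 → 196
  B: 184 + 47.57 = 231.57 → 232
After the tint: rgb(237, 196, 232) = #EDC4E8.
Lerp each channel 6% toward 0:
  R: 237 + 0.06×(0−237) = 237 − 14.22 = 222.78 → 223
  G: 196 − 11.76 = 184.24 → 184
  B: 232 + 0.06×(0−232) = 232 − 13.92 = 218.08 → 218
rgb(223, 184, 218) = #DFB8DA.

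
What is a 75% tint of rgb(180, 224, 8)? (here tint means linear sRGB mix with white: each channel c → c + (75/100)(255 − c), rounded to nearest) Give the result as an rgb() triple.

rgb(236, 247, 193)

Per channel, c → c + 0.75(255 − c):
  R: 180 + 0.75×(255−180) = 180 + 56.25 = 236.25 → 236
  G: 224 + 23.25 = 247.25 → 247
  B: 8 + 0.75×(255−8) = 8 + 185.25 = 193.25 → 193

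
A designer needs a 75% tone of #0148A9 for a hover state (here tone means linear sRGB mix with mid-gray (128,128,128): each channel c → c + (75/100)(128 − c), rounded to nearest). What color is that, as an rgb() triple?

rgb(96, 114, 138)

#0148A9 is rgb(1, 72, 169).
Per channel, c → c + 0.75(128 − c):
  R: 1 + 95.25 = 96.25 → 96
  G: 72 + 0.75×(128−72) = 72 + 42 = 114 → 114
  B: 169 + 0.75×(128−169) = 169 − 30.75 = 138.25 → 138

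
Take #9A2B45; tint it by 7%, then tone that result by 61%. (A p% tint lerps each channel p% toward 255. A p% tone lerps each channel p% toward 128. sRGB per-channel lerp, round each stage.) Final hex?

#9A2B45 is rgb(154, 43, 69).
Per channel, c → c + 0.07(255 − c):
  R: 154 + 0.07×(255−154) = 154 + 7.07 = 161.07 → 161
  G: 43 + 0.07×(255−43) = 43 + 14.84 = 57.84 → 58
  B: 69 + 0.07×(255−69) = 69 + 13.02 = 82.02 → 82
After the tint: rgb(161, 58, 82) = #A13A52.
Lerp each channel 61% toward 128:
  R: 161 + 0.61×(128−161) = 161 − 20.13 = 140.87 → 141
  G: 58 + 42.7 = 100.7 → 101
  B: 82 + 0.61×(128−82) = 82 + 28.06 = 110.06 → 110
rgb(141, 101, 110) = #8D656E.

#8D656E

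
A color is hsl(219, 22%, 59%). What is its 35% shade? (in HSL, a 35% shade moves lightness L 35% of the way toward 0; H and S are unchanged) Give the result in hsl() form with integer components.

L moves 35% from 59 toward 0: 59 − 20.65 = 38.35 → 38.
H and S are unchanged.

hsl(219, 22%, 38%)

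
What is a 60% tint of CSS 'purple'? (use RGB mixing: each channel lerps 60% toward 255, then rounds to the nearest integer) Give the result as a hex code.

CSS purple is rgb(128, 0, 128).
A 60% tint moves each channel 60% toward 255:
  R: 128 + 0.6×(255−128) = 128 + 76.2 = 204.2 → 204
  G: 0 + 153 = 153 → 153
  B: 128 + 0.6×(255−128) = 128 + 76.2 = 204.2 → 204
rgb(204, 153, 204) = #cc99cc.

#cc99cc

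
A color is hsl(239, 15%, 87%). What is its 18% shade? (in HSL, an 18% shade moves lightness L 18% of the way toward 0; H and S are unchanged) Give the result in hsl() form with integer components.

hsl(239, 15%, 71%)

L moves 18% from 87 toward 0: 87 − 15.66 = 71.34 → 71.
H and S are unchanged.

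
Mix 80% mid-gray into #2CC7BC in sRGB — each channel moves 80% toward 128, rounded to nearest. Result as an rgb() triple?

rgb(111, 142, 140)

#2CC7BC is rgb(44, 199, 188).
An 80% tone moves each channel 80% toward 128:
  R: 44 + 67.2 = 111.2 → 111
  G: 199 + 0.8×(128−199) = 199 − 56.8 = 142.2 → 142
  B: 188 + 0.8×(128−188) = 188 − 48 = 140 → 140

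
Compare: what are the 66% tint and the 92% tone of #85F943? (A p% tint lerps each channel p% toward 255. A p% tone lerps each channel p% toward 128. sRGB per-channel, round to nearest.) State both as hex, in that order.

#D6FDBF, #808A7B

#85F943 is rgb(133, 249, 67).
66% tint:
  R: 133 + 0.66×(255−133) = 133 + 80.52 = 213.52 → 214
  G: 249 + 0.66×(255−249) = 249 + 3.96 = 252.96 → 253
  B: 67 + 0.66×(255−67) = 67 + 124.08 = 191.08 → 191
  → #D6FDBF
92% tone:
  R: 133 − 4.6 = 128.4 → 128
  G: 249 + 0.92×(128−249) = 249 − 111.32 = 137.68 → 138
  B: 67 + 56.12 = 123.12 → 123
  → #808A7B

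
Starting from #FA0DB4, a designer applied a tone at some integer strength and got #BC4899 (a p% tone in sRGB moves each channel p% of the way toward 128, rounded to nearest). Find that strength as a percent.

#FA0DB4 is rgb(250, 13, 180); #BC4899 is rgb(188, 72, 153).
On the R channel (widest range): 188 ≈ 250 + (p/100)(128 − 250), so p ≈ 100×(188 − 250)/(128 − 250) = -6200/-122 = 50.82.
p = 51 reproduces all three channels after rounding.

51%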